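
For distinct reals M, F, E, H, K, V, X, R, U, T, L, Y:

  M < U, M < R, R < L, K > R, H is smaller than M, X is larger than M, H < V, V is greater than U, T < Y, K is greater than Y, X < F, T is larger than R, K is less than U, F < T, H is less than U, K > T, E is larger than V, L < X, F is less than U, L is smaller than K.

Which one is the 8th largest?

Chaining the given pairs: H < M < R < L < X < F < T < Y < K < U < V < E.
Counting 8 from the largest end gives X.

X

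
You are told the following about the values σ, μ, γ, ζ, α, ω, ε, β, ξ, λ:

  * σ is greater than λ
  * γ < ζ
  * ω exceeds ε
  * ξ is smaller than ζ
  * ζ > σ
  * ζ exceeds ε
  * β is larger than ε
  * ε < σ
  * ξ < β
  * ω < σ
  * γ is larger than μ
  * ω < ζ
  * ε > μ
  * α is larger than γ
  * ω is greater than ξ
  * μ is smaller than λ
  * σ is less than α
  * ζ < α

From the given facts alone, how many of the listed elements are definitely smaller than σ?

From σ the given relations immediately reach ε, ω, λ.
From those, ξ, μ — 5 in total.
Nothing else is reachable below σ; 5 in all.

5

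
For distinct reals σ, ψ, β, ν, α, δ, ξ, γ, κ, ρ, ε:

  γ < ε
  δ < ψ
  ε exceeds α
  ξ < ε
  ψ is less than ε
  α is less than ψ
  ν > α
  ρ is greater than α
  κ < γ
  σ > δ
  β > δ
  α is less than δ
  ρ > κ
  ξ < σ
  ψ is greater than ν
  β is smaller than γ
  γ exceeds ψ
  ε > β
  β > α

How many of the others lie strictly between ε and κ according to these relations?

1

The relations place κ below ε. An element lies strictly between them when it is forced above κ and also forced below ε.
Above κ: {ρ, γ}. Below ε: {α, ν, ξ, δ, ψ, β, γ}.
Intersection: {γ} — 1.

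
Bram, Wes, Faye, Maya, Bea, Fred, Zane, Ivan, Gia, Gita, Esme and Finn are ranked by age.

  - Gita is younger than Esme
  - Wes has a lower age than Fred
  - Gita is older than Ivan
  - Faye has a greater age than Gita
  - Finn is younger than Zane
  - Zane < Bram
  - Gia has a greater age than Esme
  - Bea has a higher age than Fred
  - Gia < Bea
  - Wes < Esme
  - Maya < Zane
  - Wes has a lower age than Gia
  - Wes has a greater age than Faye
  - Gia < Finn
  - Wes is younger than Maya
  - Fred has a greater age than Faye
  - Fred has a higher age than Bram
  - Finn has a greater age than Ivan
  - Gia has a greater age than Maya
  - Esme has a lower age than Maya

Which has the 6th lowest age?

Maya

Piecing the relations together gives one ordering: Ivan < Gita < Faye < Wes < Esme < Maya < Gia < Finn < Zane < Bram < Fred < Bea.
Counting 6 from the smallest end gives Maya.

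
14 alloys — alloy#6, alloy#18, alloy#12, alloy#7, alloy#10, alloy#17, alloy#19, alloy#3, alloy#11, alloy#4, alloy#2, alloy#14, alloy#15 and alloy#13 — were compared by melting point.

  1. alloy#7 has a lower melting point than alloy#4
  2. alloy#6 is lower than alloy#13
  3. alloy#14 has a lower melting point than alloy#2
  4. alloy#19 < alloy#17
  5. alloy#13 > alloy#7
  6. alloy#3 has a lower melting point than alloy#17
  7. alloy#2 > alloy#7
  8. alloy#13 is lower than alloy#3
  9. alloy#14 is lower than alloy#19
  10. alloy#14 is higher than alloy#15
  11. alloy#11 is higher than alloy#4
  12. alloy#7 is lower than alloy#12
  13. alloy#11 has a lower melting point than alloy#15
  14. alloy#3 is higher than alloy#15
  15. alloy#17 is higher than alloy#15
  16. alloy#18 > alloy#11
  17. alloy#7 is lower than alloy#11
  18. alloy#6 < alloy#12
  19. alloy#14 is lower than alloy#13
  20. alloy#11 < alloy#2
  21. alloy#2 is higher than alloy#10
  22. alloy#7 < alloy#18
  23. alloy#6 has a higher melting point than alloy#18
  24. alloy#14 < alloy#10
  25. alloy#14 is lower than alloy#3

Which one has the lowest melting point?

alloy#7

alloy#4 is not least since alloy#7 < alloy#4; alloy#11 is not least since alloy#7 < alloy#11; alloy#15 is not least since alloy#11 < alloy#15; alloy#18 is not least since alloy#11 < alloy#18; alloy#6 is not least since alloy#18 < alloy#6; alloy#14 is not least since alloy#15 < alloy#14; alloy#13 is not least since alloy#6 < alloy#13; alloy#19 is not least since alloy#14 < alloy#19; alloy#3 is not least since alloy#15 < alloy#3; alloy#10 is not least since alloy#14 < alloy#10; alloy#2 is not least since alloy#11 < alloy#2; alloy#12 is not least since alloy#6 < alloy#12; alloy#17 is not least since alloy#15 < alloy#17.
Only alloy#7 has nothing below it, so alloy#7 is the lowest melting point.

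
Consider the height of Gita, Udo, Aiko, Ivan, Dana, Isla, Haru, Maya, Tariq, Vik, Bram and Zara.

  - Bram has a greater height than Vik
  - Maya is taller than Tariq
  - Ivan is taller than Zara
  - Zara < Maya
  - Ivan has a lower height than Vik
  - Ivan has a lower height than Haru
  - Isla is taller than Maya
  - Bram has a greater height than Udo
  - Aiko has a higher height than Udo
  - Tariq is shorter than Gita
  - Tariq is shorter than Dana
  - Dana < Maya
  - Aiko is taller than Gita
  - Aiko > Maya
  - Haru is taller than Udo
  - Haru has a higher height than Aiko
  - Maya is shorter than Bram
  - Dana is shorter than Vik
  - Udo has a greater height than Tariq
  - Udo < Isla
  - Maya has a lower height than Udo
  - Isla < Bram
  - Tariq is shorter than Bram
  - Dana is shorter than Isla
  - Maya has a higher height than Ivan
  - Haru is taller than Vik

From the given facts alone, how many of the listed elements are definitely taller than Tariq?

9

From Tariq the given relations immediately reach Dana, Gita, Maya, Udo, Bram.
From those, Aiko, Vik, Isla, Haru — 9 in total.
Nothing else is reachable above Tariq; 9 in all.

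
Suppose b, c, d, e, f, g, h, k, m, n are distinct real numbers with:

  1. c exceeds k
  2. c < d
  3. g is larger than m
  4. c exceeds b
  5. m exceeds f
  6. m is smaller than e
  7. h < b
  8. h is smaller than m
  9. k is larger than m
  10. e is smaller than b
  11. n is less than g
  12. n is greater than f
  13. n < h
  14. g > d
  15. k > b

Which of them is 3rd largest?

Chaining the given pairs: f < n < h < m < e < b < k < c < d < g.
The 3rd largest is c.

c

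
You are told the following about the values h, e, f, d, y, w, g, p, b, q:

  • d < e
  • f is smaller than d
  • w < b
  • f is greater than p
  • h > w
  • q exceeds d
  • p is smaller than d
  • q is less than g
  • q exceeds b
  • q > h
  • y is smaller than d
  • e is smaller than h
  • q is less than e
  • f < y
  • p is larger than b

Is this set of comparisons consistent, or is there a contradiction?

We have q < e stated directly, yet also e < h < q by chaining the others — so e < q. Contradiction.

inconsistent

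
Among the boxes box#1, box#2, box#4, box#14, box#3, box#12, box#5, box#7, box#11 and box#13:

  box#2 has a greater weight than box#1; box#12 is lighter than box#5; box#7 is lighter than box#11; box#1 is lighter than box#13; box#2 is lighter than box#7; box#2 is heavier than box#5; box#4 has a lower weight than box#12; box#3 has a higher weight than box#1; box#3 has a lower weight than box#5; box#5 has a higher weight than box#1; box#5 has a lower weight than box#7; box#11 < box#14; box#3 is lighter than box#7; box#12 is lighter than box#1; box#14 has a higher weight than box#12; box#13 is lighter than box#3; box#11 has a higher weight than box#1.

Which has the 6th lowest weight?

box#5

Piecing the relations together gives one ordering: box#4 < box#12 < box#1 < box#13 < box#3 < box#5 < box#2 < box#7 < box#11 < box#14.
Counting 6 from the smallest end gives box#5.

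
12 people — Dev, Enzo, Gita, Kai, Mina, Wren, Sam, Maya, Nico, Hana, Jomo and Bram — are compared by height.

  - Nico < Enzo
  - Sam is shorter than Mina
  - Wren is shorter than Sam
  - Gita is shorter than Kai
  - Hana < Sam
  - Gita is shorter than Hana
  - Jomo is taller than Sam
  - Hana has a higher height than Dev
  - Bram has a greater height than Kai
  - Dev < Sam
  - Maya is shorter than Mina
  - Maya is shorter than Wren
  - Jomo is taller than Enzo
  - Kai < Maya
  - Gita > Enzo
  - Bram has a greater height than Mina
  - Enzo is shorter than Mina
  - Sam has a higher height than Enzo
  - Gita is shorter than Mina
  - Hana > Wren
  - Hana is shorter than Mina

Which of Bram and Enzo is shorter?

Enzo

Following the relations from Enzo: Enzo < Gita < Kai < Maya < Wren < Hana < Sam < Mina < Bram.
So Enzo < Bram; Enzo is the shorter of the two.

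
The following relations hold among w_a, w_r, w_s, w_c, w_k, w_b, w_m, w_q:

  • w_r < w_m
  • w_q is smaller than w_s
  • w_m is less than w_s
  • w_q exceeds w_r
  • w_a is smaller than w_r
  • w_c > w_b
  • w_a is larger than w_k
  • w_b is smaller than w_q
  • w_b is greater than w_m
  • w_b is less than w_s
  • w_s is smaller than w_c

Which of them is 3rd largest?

Piecing the relations together gives one ordering: w_k < w_a < w_r < w_m < w_b < w_q < w_s < w_c.
The 3rd largest is w_q.

w_q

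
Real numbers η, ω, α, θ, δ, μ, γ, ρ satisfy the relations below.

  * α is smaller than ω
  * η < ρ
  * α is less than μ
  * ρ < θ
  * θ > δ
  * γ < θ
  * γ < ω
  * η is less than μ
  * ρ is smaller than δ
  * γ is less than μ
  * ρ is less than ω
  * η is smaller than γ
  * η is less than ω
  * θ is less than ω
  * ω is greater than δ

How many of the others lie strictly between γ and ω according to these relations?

1

Chaining upward from γ reaches: θ, μ.
Chaining downward from ω reaches: α, η, ρ, δ, θ.
Strictly between γ and ω are those in both lists: θ — 1 element.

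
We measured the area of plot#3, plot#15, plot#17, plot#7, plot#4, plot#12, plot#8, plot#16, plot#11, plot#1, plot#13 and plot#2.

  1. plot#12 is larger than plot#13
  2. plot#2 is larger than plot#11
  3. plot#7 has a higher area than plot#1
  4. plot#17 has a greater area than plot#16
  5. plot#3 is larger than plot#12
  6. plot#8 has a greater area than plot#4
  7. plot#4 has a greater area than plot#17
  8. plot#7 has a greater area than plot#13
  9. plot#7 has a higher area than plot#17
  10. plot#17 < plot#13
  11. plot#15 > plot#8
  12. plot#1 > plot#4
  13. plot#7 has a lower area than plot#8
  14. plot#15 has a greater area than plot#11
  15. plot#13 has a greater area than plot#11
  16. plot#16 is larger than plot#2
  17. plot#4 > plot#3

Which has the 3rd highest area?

plot#7

The consecutive relations fix a unique order: plot#11 < plot#2 < plot#16 < plot#17 < plot#13 < plot#12 < plot#3 < plot#4 < plot#1 < plot#7 < plot#8 < plot#15.
The 3rd largest is plot#7.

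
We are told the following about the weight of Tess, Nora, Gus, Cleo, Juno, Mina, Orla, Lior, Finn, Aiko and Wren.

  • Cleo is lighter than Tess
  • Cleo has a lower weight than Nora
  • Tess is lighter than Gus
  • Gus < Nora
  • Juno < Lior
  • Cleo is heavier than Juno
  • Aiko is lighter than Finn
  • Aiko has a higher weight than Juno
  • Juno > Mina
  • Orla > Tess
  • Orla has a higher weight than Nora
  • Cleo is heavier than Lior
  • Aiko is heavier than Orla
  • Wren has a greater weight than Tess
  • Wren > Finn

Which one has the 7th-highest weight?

Tess

The consecutive relations fix a unique order: Mina < Juno < Lior < Cleo < Tess < Gus < Nora < Orla < Aiko < Finn < Wren.
Counting 7 from the largest end gives Tess.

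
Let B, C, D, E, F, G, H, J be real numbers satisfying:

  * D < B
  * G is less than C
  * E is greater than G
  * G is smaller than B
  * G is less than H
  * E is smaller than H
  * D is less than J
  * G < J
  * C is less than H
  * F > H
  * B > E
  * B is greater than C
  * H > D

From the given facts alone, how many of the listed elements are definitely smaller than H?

Directly below H: G, C, E, D.
No other element is forced below H by the given relations, so the count is 4.

4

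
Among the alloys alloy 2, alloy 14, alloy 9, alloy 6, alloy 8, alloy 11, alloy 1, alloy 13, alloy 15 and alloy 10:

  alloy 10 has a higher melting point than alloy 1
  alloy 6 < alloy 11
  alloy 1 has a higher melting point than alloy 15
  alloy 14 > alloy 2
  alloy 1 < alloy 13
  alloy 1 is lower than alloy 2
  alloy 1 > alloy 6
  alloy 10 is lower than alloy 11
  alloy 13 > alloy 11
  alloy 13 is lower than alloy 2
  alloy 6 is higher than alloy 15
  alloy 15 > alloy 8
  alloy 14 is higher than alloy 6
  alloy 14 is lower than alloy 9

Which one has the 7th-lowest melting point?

alloy 13

Chaining the given pairs: alloy 8 < alloy 15 < alloy 6 < alloy 1 < alloy 10 < alloy 11 < alloy 13 < alloy 2 < alloy 14 < alloy 9.
The 7th smallest is alloy 13.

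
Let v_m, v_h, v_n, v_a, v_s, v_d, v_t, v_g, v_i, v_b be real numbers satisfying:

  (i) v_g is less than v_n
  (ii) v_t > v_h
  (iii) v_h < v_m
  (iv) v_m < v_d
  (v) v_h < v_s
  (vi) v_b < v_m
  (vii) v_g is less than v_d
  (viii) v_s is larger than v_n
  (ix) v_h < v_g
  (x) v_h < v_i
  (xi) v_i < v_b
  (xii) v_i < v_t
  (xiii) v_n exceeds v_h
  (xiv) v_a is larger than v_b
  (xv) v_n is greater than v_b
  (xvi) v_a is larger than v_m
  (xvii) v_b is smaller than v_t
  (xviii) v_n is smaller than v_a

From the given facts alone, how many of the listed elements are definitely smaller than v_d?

5

From v_d the given relations immediately reach v_m, v_g.
From those, v_h, v_b — 4 in total.
From those, v_i — 5 in total.
Nothing else is reachable below v_d; 5 in all.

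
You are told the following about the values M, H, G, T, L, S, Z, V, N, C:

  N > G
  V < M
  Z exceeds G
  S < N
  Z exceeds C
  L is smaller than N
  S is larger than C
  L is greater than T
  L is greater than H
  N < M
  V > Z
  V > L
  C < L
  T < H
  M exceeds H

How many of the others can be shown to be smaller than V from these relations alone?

6

Directly below V: Z, L.
One step further: T, G, C, H (6 so far).
Nothing else is reachable below V; 6 in all.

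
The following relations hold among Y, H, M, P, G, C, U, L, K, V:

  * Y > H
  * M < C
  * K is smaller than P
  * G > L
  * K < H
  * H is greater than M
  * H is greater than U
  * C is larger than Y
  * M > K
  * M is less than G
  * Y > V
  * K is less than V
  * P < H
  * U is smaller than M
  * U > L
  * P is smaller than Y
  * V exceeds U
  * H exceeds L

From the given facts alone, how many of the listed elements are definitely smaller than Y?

7

Directly below Y: P, V, H.
One step further: L, U, K, M (7 so far).
Nothing else is reachable below Y; 7 in all.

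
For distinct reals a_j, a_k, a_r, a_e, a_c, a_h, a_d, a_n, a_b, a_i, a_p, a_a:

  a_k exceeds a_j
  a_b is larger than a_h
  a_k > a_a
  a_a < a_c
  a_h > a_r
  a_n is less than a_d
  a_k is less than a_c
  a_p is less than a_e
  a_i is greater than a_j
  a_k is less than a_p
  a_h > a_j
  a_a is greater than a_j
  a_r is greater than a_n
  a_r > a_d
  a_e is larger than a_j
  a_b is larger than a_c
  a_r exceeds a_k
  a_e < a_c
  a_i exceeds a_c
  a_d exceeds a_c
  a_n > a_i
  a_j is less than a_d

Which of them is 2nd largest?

The consecutive relations fix a unique order: a_j < a_a < a_k < a_p < a_e < a_c < a_i < a_n < a_d < a_r < a_h < a_b.
The 2nd largest is a_h.

a_h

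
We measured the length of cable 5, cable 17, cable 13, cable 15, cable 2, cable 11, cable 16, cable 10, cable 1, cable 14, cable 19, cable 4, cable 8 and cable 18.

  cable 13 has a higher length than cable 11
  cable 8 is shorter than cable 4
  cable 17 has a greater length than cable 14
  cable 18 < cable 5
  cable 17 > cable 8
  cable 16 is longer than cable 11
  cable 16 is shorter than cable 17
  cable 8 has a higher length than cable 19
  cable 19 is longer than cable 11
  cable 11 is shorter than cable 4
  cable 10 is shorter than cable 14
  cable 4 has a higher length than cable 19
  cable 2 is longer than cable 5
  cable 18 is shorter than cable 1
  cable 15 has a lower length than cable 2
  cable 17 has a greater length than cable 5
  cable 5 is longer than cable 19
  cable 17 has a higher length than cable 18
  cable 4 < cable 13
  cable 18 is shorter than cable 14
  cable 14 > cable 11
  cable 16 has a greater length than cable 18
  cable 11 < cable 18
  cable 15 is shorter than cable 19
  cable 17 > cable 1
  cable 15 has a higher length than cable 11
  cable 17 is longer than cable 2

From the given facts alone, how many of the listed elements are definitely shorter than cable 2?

The elements the relations force below cable 2 are cable 11, cable 18, cable 15, cable 19, cable 5 — no chain reaches any other.
That is 5.

5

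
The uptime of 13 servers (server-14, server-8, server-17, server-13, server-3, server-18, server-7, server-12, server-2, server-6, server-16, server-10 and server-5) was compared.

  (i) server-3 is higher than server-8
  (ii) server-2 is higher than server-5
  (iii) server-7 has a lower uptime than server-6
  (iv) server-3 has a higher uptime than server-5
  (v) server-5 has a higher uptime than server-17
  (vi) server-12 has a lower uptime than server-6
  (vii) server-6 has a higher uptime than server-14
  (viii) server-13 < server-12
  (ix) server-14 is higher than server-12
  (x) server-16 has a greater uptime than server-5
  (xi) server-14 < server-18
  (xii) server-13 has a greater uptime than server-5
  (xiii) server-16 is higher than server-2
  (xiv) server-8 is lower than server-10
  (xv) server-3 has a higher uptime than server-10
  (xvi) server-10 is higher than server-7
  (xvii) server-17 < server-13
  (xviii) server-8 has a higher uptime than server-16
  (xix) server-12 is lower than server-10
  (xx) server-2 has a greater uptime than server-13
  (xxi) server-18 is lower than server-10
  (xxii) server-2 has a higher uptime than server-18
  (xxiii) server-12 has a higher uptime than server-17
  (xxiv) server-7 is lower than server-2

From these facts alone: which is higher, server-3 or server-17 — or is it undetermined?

The relevant relations are server-17 < server-5; server-5 < server-13; server-13 < server-12; server-12 < server-14; server-14 < server-18; server-18 < server-2; server-2 < server-16; server-16 < server-8; server-8 < server-10; server-10 < server-3.
Chaining these gives server-17 < server-5 < server-13 < server-12 < server-14 < server-18 < server-2 < server-16 < server-8 < server-10 < server-3.
So server-3 is higher.

server-3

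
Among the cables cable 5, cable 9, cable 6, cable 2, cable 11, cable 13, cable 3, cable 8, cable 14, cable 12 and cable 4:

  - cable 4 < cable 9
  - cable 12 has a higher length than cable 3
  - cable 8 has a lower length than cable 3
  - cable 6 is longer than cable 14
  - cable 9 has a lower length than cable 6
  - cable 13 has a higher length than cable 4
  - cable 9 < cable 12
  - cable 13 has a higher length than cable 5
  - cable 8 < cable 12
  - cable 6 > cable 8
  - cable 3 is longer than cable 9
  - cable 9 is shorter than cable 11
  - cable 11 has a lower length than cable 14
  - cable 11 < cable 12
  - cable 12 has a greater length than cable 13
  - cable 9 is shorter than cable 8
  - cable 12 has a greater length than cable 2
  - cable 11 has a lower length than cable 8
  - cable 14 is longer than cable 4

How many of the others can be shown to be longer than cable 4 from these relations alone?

Directly above cable 4: cable 9, cable 13, cable 14.
One step further: cable 11, cable 8, cable 3, cable 6, cable 12 (8 so far).
No other element is forced above cable 4 by the given relations, so the count is 8.

8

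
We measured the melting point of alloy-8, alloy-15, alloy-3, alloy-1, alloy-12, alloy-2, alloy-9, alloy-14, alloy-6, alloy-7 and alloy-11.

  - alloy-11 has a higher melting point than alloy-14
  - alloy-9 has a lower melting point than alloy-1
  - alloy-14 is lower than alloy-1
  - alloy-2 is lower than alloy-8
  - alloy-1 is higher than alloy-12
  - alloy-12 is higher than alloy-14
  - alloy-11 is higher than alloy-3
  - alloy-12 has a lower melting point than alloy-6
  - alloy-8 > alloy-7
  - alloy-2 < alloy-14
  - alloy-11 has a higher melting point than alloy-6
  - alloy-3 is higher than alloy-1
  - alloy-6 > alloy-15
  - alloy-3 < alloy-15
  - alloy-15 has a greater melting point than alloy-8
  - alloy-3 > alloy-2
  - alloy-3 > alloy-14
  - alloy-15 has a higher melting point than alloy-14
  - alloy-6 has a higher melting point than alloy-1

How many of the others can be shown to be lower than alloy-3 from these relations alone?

5

From alloy-3 the given relations immediately reach alloy-2, alloy-14, alloy-1.
From those, alloy-9, alloy-12 — 5 in total.
Nothing else is reachable below alloy-3; 5 in all.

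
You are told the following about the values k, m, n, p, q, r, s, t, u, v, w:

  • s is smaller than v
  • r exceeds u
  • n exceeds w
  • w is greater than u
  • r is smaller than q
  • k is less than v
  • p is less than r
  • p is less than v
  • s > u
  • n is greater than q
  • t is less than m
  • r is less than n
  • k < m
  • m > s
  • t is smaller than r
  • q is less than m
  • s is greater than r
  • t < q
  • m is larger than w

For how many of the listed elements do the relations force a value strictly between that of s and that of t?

1

The relations place t below s. An element lies strictly between them when it is forced above t and also forced below s.
Above t: {r, q, n, m, v}. Below s: {p, u, r}.
Intersection: {r} — 1.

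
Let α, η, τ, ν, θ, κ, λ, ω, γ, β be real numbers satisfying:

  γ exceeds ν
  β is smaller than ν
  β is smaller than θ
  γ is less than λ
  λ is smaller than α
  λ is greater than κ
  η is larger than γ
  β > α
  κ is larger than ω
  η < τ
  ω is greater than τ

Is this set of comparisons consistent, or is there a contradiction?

Chaining the given relations yields ν < γ < η < τ < ω < κ < λ < α < β, so ν < β. But one relation states β < ν. These cannot both hold.

inconsistent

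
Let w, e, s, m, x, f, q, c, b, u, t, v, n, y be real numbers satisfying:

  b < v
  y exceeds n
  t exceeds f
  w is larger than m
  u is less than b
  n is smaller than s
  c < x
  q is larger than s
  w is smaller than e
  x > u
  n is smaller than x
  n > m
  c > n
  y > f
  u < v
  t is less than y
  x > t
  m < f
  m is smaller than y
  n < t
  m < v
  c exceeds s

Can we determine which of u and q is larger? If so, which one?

Following every chain through u: above u we get b, v, x.
q is not reached, and no chain runs the other way from q to u.
So the given relations leave the order of u and q undetermined.

undetermined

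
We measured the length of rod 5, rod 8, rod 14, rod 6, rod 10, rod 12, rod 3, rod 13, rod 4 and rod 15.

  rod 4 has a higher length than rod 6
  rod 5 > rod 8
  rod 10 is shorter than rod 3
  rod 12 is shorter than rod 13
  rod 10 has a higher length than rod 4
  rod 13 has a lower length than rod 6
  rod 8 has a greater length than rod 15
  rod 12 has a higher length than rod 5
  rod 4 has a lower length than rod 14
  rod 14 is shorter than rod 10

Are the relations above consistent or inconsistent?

consistent

Every relation is compatible with rod 15 < rod 8 < rod 5 < rod 12 < rod 13 < rod 6 < rod 4 < rod 14 < rod 10 < rod 3; the set is consistent.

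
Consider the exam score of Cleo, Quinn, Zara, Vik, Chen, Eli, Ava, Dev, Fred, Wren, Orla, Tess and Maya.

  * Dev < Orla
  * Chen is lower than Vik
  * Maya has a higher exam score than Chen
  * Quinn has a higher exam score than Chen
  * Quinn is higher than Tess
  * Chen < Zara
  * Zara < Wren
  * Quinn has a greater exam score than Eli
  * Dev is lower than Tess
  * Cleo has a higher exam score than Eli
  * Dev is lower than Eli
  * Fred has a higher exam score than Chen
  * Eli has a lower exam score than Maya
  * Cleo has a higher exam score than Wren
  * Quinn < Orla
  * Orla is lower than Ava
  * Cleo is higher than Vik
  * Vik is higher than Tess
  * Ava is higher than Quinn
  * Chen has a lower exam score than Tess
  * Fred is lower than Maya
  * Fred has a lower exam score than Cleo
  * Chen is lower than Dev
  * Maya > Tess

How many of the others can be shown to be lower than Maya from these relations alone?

5

Directly below Maya: Chen, Fred, Tess, Eli.
One step further: Dev (5 so far).
Nothing else is reachable below Maya; 5 in all.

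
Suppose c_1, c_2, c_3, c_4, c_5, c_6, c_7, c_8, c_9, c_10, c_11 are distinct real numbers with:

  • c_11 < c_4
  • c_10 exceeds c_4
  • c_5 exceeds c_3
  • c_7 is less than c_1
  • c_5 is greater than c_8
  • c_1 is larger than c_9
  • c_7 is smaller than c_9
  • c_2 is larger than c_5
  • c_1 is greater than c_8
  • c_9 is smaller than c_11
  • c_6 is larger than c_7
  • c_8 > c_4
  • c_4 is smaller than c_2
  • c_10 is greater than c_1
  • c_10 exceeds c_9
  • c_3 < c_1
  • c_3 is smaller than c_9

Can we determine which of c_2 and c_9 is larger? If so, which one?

c_2

Chaining the given relations: c_9 < c_11 < c_4 < c_8 < c_5 < c_2.
So c_2 is larger.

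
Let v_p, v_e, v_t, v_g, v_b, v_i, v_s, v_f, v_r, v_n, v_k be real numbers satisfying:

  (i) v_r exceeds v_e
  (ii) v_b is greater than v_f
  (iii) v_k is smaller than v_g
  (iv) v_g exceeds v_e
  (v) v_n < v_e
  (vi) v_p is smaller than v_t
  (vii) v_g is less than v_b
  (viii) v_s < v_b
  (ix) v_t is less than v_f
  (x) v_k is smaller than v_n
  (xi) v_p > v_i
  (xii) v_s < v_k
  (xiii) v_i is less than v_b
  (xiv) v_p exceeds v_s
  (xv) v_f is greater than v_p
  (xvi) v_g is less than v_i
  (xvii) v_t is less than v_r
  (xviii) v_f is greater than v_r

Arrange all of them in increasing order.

Each adjacent pair is fixed by a given relation: v_s < v_k; v_k < v_n; v_n < v_e; v_e < v_g; v_g < v_i; v_i < v_p; v_p < v_t; v_t < v_r; v_r < v_f; v_f < v_b. Chaining them end to end gives the full order.

v_s < v_k < v_n < v_e < v_g < v_i < v_p < v_t < v_r < v_f < v_b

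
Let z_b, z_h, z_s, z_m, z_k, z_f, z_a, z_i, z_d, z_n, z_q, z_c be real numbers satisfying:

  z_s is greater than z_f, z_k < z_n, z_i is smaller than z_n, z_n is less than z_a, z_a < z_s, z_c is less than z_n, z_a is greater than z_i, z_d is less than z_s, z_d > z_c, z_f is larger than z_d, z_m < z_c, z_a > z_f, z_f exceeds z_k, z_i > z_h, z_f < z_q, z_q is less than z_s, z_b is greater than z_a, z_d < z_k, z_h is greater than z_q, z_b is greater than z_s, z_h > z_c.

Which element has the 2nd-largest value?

Chaining the given pairs: z_m < z_c < z_d < z_k < z_f < z_q < z_h < z_i < z_n < z_a < z_s < z_b.
The 2nd largest is z_s.

z_s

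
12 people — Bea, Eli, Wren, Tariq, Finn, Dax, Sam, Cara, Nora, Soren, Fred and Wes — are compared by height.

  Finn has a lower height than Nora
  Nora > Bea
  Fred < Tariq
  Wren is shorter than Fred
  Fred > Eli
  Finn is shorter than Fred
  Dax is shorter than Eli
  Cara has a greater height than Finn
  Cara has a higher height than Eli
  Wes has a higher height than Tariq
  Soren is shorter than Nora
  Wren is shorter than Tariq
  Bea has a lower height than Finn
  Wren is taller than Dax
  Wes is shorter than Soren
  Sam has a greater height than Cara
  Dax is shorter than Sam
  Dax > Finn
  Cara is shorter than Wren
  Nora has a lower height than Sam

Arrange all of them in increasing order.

Nothing is placed below Bea, so it is least; from there Bea < Finn; Finn < Dax; Dax < Eli; Eli < Cara; Cara < Wren; Wren < Fred; Fred < Tariq; Tariq < Wes; Wes < Soren; Soren < Nora; Nora < Sam, each given directly.

Bea < Finn < Dax < Eli < Cara < Wren < Fred < Tariq < Wes < Soren < Nora < Sam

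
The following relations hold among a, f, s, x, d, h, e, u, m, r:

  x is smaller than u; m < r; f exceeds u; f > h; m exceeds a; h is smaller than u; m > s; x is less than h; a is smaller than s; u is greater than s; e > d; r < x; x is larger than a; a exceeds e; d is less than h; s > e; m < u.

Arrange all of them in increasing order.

The consecutive links are each given: d < e; e < a; a < s; s < m; m < r; r < x; x < h; h < u; u < f.

d < e < a < s < m < r < x < h < u < f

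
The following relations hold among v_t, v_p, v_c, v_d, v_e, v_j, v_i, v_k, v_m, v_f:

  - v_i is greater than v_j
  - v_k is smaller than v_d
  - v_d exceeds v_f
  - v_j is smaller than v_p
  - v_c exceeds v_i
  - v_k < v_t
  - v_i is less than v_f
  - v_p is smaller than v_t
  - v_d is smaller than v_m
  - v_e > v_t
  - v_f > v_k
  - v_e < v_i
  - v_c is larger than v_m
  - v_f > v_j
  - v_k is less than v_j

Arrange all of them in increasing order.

Each adjacent pair is fixed by a given relation: v_k < v_j; v_j < v_p; v_p < v_t; v_t < v_e; v_e < v_i; v_i < v_f; v_f < v_d; v_d < v_m; v_m < v_c. Chaining them end to end gives the full order.

v_k < v_j < v_p < v_t < v_e < v_i < v_f < v_d < v_m < v_c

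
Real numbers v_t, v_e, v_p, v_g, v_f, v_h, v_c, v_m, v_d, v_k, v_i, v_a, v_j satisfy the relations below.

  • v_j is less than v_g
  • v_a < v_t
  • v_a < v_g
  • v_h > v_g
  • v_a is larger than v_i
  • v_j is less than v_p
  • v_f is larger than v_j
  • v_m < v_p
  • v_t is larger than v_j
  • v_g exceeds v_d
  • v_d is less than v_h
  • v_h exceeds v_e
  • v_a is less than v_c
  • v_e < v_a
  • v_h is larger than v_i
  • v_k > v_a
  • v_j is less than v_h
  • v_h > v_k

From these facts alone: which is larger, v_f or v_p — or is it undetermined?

undetermined

Following every chain through v_f: below v_f we get v_j.
v_p is not reached, and no chain runs the other way from v_p to v_f.
So the given relations leave the order of v_f and v_p undetermined.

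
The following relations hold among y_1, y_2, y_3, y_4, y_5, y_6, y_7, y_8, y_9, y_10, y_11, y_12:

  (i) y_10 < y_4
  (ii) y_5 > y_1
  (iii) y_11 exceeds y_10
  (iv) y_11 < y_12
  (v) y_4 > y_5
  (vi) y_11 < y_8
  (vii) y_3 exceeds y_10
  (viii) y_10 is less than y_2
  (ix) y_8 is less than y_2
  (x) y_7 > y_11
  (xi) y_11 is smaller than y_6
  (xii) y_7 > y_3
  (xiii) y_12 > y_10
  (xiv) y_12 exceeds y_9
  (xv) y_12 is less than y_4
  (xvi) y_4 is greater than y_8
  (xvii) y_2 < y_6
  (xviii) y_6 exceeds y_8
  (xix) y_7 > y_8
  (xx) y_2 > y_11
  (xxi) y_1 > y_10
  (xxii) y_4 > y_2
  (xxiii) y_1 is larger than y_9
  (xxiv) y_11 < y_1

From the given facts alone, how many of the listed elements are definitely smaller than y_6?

4

From y_6 the given relations immediately reach y_11, y_8, y_2.
From those, y_10 — 4 in total.
Nothing else is reachable below y_6; 4 in all.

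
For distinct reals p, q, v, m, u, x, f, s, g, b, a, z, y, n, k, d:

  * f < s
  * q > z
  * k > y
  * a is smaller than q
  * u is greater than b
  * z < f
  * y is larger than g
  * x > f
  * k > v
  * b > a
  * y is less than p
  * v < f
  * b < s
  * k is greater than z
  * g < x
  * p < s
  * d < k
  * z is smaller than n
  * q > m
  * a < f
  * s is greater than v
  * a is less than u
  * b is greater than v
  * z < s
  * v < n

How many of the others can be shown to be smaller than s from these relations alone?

The elements the relations force below s are a, z, v, g, f, y, p, b — no chain reaches any other.
That is 8.

8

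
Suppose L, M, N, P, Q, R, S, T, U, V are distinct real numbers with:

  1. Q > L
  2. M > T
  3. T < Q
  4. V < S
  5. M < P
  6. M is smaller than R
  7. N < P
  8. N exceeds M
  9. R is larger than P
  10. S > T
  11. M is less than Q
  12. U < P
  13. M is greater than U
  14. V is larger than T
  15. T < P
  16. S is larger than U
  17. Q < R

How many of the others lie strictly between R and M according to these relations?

The relations place M below R. An element lies strictly between them when it is forced above M and also forced below R.
Above M: {Q, N, P}. Below R: {T, U, L, Q, N, P}.
Intersection: {Q, N, P} — 3.

3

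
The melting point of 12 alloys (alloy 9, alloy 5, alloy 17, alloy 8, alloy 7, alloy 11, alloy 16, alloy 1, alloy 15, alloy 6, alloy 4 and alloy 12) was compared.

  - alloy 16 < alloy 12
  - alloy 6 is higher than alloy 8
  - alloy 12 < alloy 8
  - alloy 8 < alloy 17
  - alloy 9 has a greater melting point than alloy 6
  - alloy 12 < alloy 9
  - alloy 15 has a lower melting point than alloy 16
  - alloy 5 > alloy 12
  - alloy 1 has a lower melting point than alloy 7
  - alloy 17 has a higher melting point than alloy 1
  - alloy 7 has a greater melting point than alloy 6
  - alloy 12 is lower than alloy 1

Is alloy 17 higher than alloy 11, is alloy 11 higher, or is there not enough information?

Following every chain through alloy 17: below alloy 17 we get alloy 15, alloy 16, alloy 12, alloy 1, alloy 8.
alloy 11 is not reached, and no chain runs the other way from alloy 11 to alloy 17.
So the given relations leave the order of alloy 17 and alloy 11 undetermined.

undetermined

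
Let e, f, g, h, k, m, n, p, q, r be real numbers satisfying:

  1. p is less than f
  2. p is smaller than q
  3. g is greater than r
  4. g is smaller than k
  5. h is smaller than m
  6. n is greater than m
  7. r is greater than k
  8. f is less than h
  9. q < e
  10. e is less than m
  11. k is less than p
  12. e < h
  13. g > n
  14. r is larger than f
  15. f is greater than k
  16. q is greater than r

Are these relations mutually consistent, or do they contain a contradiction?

Chaining the given relations yields k < p < f < r < q < e < h < m < n < g, so k < g. But one relation states g < k. These cannot both hold.

inconsistent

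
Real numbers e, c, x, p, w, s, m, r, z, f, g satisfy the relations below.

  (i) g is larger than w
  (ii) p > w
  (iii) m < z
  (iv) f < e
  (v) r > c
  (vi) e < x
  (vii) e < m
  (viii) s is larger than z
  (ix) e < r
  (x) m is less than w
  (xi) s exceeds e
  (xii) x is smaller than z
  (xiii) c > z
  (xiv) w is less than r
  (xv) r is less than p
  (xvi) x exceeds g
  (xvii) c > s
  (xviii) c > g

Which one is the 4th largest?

s

The consecutive relations fix a unique order: f < e < m < w < g < x < z < s < c < r < p.
Counting 4 from the largest end gives s.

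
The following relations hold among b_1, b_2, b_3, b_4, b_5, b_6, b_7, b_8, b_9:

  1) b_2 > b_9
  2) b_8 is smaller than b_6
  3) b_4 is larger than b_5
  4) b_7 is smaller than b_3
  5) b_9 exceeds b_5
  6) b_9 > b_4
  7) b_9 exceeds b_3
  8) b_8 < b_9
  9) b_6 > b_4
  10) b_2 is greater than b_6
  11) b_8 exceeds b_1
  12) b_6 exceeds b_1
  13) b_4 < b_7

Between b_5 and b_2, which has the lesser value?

b_5

Following the relations from b_5: b_5 < b_4 < b_7 < b_3 < b_9 < b_2.
So b_5 < b_2; b_5 is the smaller of the two.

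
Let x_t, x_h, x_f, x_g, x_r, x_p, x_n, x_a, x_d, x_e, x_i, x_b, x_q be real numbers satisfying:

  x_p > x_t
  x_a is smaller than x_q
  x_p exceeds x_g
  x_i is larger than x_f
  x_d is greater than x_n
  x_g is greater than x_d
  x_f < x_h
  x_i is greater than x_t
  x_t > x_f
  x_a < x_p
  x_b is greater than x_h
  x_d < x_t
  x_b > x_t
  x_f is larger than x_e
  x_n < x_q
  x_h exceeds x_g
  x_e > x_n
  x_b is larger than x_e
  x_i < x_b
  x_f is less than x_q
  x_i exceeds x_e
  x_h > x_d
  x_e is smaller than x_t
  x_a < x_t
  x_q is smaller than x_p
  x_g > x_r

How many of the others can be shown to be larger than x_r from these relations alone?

4

Directly above x_r: x_g.
One step further: x_p, x_h (3 so far).
One step further: x_b (4 so far).
No other element is forced above x_r by the given relations, so the count is 4.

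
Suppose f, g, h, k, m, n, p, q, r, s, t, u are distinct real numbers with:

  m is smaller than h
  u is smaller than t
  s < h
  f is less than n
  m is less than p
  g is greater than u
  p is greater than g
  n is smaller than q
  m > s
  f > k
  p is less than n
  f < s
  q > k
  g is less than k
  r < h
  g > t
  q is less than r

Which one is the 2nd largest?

r

Piecing the relations together gives one ordering: u < t < g < k < f < s < m < p < n < q < r < h.
The 2nd largest is r.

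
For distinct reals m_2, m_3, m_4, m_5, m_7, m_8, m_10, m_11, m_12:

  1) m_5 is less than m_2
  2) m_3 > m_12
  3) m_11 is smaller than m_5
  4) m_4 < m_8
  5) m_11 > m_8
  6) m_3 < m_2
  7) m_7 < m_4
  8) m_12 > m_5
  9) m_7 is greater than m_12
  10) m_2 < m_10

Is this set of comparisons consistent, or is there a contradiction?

inconsistent

Chaining the given relations yields m_7 < m_4 < m_8 < m_11 < m_5 < m_12, so m_7 < m_12. But one relation states m_12 < m_7. These cannot both hold.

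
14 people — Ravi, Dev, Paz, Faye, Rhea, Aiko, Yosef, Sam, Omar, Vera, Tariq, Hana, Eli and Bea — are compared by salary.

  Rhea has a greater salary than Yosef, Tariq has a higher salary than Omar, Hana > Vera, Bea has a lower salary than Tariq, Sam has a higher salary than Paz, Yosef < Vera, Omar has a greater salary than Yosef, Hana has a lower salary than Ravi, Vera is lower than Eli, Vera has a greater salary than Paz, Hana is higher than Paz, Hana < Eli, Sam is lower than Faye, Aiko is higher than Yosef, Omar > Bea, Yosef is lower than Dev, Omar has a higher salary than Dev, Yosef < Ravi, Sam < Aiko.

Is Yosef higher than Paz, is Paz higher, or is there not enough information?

Following every chain through Yosef: above Yosef we get Vera, Dev, Hana, Ravi, Eli, Omar, Aiko, Rhea, Tariq.
Paz is not reached, and no chain runs the other way from Paz to Yosef.
So the given relations leave the order of Yosef and Paz undetermined.

undetermined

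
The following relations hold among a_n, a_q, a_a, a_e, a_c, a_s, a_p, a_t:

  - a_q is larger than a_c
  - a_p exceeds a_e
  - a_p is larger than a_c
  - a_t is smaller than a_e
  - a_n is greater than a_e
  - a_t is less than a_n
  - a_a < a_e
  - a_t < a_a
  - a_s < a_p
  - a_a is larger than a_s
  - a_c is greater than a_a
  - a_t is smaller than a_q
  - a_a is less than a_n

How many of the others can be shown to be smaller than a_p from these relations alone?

5

The elements the relations force below a_p are a_s, a_t, a_a, a_c, a_e — no chain reaches any other.
That is 5.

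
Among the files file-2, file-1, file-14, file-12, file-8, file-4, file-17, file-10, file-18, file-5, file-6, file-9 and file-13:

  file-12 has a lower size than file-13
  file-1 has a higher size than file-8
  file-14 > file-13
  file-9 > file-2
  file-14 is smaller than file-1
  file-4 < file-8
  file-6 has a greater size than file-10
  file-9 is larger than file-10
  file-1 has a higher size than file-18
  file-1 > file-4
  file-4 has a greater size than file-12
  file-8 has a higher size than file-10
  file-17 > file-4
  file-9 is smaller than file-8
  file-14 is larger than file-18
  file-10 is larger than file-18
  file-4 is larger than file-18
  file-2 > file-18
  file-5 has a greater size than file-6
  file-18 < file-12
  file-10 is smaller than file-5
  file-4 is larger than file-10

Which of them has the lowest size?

file-18

file-12 is not least since file-18 < file-12; file-10 is not least since file-18 < file-10; file-13 is not least since file-12 < file-13; file-4 is not least since file-10 < file-4; file-14 is not least since file-18 < file-14; file-2 is not least since file-18 < file-2; file-9 is not least since file-10 < file-9; file-6 is not least since file-10 < file-6; file-5 is not least since file-6 < file-5; file-17 is not least since file-4 < file-17; file-8 is not least since file-10 < file-8; file-1 is not least since file-4 < file-1.
Only file-18 has nothing below it, so file-18 is the lowest size.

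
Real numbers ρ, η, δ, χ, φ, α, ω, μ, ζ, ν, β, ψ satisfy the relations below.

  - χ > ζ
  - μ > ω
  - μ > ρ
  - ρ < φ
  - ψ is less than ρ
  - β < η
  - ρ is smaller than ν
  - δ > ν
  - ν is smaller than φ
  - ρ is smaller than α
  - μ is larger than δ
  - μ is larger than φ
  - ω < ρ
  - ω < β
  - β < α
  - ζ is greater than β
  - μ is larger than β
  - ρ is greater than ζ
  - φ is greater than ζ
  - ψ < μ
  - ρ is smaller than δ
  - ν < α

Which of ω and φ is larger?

ω < β < ζ < ρ < ν < φ, by transitivity through β, ζ, ρ, ν.
So ω < φ; φ is the larger of the two.

φ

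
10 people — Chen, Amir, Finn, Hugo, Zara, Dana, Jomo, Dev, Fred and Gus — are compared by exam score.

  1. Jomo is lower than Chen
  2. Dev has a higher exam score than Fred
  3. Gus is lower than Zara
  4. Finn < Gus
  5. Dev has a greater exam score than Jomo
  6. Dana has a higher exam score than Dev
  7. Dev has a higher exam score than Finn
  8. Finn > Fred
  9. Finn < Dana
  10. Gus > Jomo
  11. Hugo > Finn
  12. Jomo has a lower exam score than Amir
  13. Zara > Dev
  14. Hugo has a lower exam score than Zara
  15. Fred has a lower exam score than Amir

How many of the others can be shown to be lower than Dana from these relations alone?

The elements the relations force below Dana are Jomo, Fred, Finn, Dev — no chain reaches any other.
That is 4.

4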